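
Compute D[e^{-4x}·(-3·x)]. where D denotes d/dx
3 \left(4 x - 1\right) e^{- 4 x}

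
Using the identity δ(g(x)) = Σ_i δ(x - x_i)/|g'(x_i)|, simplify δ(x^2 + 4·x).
\frac{\delta(x + 4) + \delta(x)}{4}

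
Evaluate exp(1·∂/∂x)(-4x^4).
- 4 x^{4} - 16 x^{3} - 24 x^{2} - 16 x - 4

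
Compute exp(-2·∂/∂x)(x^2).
x^{2} - 4 x + 4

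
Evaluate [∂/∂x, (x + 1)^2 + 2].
2 x + 2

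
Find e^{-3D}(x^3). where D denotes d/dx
x^{3} - 9 x^{2} + 27 x - 27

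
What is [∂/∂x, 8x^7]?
56 x^{6}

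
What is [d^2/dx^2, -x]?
-2\frac{d}{dx}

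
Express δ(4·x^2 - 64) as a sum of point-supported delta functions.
\frac{\delta(x - 4) + \delta(x + 4)}{32}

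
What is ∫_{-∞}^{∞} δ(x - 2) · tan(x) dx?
\tan{\left(2 \right)}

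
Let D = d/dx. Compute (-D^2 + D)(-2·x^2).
4 - 4 x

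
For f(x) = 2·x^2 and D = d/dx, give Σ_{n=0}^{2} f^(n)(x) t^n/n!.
2 t^{2} + 4 t x + 2 x^{2}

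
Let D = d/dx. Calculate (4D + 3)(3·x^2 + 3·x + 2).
9 x^{2} + 33 x + 18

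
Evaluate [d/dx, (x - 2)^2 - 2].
2 x - 4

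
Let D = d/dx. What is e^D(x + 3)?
x + 4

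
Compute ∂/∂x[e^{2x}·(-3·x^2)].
6 x \left(- x - 1\right) e^{2 x}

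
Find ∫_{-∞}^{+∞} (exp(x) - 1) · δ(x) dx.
0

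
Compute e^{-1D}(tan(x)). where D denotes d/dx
\tan{\left(x - 1 \right)}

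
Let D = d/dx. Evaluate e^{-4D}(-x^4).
- x^{4} + 16 x^{3} - 96 x^{2} + 256 x - 256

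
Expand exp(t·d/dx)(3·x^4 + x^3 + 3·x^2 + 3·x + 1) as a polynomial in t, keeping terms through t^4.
3 t^{4} + t^{3} \left(12 x + 1\right) + 3 t^{2} \left(6 x^{2} + x + 1\right) + 3 t \left(4 x^{3} + x^{2} + 2 x + 1\right) + 3 x^{4} + x^{3} + 3 x^{2} + 3 x + 1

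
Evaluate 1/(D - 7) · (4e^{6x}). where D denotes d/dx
- 4 e^{6 x}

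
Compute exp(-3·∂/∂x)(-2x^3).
- 2 x^{3} + 18 x^{2} - 54 x + 54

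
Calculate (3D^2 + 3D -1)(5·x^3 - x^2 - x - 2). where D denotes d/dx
- 5 x^{3} + 46 x^{2} + 85 x - 7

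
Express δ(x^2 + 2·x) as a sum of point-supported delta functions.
\frac{\delta(x + 2) + \delta(x)}{2}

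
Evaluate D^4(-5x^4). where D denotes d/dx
-120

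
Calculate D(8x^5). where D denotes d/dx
40 x^{4}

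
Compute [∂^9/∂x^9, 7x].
63\frac{d^{8}}{dx^{8}}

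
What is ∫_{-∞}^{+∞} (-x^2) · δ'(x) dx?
0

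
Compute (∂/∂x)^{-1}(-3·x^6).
- \frac{3 x^{7}}{7}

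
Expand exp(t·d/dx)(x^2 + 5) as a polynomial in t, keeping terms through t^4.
t^{2} + 2 t x + x^{2} + 5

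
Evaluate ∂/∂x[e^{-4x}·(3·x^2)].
6 x \left(1 - 2 x\right) e^{- 4 x}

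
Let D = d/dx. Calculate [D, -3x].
-3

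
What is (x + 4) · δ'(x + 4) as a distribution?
-\delta(x + 4)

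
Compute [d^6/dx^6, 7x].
42\frac{d^{5}}{dx^{5}}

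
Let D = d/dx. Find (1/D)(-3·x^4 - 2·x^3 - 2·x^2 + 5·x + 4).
- \frac{3 x^{5}}{5} - \frac{x^{4}}{2} - \frac{2 x^{3}}{3} + \frac{5 x^{2}}{2} + 4 x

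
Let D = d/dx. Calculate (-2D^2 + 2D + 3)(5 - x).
13 - 3 x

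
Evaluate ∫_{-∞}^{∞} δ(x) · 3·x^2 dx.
0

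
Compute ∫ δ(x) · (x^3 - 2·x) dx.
0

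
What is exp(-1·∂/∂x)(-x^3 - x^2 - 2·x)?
- x^{3} + 2 x^{2} - 3 x + 2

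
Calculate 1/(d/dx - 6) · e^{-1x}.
- \frac{e^{- x}}{7}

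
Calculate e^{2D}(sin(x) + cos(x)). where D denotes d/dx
\sqrt{2} \sin{\left(x + \frac{\pi}{4} + 2 \right)}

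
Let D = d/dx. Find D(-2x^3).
- 6 x^{2}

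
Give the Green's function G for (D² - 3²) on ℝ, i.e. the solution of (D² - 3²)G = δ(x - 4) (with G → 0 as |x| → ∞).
-\frac{e^{-3|x - 4|}}{6}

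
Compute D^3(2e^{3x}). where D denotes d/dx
54 e^{3 x}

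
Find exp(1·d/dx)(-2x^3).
- 2 x^{3} - 6 x^{2} - 6 x - 2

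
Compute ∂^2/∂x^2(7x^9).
504 x^{7}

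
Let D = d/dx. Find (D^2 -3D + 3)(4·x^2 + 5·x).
12 x^{2} - 9 x - 7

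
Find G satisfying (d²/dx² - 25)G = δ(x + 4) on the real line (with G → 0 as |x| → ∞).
-\frac{e^{-5|x + 4|}}{10}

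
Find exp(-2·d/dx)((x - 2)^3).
x^{3} - 12 x^{2} + 48 x - 64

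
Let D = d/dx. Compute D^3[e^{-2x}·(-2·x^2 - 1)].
16 \left(x^{2} - 3 x + 2\right) e^{- 2 x}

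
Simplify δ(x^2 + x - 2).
\frac{\delta(x + 2) + \delta(x - 1)}{3}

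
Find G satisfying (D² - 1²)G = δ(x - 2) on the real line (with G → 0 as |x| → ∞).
-\frac{e^{-|x - 2|}}{2}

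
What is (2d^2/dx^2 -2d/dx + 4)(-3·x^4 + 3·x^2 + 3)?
- 12 x^{4} + 24 x^{3} - 60 x^{2} - 12 x + 24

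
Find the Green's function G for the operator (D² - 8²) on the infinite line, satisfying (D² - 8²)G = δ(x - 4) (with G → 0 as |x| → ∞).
-\frac{e^{-8|x - 4|}}{16}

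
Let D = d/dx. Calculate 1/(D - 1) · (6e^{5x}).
\frac{3 e^{5 x}}{2}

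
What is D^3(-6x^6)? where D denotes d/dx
- 720 x^{3}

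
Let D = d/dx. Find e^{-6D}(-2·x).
12 - 2 x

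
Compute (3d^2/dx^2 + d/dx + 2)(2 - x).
3 - 2 x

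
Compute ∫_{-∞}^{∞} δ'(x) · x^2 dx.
0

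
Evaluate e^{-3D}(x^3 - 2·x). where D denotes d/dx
x^{3} - 9 x^{2} + 25 x - 21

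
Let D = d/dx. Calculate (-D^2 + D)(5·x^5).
25 x^{3} \left(x - 4\right)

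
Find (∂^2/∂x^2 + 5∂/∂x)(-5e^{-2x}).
30 e^{- 2 x}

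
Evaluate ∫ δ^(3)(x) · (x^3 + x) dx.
-6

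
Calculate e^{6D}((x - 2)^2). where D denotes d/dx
x^{2} + 8 x + 16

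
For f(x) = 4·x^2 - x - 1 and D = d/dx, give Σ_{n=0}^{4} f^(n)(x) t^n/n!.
4 t^{2} + t \left(8 x - 1\right) + 4 x^{2} - x - 1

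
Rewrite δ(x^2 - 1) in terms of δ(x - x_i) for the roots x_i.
\frac{\delta(x - 1) + \delta(x + 1)}{2}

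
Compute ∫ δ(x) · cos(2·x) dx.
1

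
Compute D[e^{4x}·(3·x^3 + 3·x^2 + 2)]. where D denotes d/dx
\left(12 x^{3} + 21 x^{2} + 6 x + 8\right) e^{4 x}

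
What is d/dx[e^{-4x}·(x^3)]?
x^{2} \left(3 - 4 x\right) e^{- 4 x}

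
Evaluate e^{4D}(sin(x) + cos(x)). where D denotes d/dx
\sqrt{2} \sin{\left(x + \frac{\pi}{4} + 4 \right)}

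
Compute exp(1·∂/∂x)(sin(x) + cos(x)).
\sqrt{2} \sin{\left(x + \frac{\pi}{4} + 1 \right)}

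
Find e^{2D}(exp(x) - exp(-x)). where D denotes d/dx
2 \sinh{\left(x + 2 \right)}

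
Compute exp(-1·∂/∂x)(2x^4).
2 x^{4} - 8 x^{3} + 12 x^{2} - 8 x + 2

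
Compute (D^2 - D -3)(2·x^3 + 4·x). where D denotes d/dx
- 6 x^{3} - 6 x^{2} - 4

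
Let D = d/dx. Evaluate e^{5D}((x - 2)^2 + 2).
x^{2} + 6 x + 11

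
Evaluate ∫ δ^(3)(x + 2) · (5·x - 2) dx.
0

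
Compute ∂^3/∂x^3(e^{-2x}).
- 8 e^{- 2 x}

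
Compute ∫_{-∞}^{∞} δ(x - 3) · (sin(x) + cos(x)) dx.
\cos{\left(3 \right)} + \sin{\left(3 \right)}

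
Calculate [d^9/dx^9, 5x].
45\frac{d^{8}}{dx^{8}}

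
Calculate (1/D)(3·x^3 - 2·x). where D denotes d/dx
\frac{3 x^{4}}{4} - x^{2}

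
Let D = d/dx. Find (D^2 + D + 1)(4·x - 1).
4 x + 3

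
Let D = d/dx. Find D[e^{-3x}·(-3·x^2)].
3 x \left(3 x - 2\right) e^{- 3 x}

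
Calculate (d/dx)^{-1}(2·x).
x^{2}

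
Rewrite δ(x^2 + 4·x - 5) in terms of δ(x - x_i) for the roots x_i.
\frac{\delta(x - 1) + \delta(x + 5)}{6}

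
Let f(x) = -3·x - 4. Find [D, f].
-3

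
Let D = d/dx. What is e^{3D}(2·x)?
2 x + 6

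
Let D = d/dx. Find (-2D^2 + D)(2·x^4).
8 x^{2} \left(x - 6\right)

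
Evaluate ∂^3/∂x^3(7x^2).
0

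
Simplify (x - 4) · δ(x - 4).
0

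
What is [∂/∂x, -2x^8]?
- 16 x^{7}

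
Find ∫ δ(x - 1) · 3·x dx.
3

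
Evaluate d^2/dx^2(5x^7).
210 x^{5}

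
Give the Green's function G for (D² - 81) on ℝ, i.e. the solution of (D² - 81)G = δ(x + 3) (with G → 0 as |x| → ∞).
-\frac{e^{-9|x + 3|}}{18}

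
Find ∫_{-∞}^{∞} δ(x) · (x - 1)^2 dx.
1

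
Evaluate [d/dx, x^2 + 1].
2 x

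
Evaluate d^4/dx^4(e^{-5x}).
625 e^{- 5 x}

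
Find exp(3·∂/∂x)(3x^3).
3 x^{3} + 27 x^{2} + 81 x + 81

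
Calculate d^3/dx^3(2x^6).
240 x^{3}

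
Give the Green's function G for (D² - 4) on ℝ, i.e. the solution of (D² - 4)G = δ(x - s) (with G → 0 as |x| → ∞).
-\frac{e^{-2|x-s|}}{4}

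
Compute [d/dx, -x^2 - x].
- 2 x - 1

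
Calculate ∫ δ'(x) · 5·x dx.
-5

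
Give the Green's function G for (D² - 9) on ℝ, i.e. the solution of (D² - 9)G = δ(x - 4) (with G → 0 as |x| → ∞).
-\frac{e^{-3|x - 4|}}{6}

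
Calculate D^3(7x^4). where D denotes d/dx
168 x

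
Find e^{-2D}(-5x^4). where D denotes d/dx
- 5 x^{4} + 40 x^{3} - 120 x^{2} + 160 x - 80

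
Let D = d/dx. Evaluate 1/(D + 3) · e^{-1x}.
\frac{e^{- x}}{2}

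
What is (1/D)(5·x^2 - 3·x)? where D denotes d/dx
\frac{5 x^{3}}{3} - \frac{3 x^{2}}{2}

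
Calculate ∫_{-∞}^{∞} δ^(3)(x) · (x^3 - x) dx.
-6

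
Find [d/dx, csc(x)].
- \cot{\left(x \right)} \csc{\left(x \right)}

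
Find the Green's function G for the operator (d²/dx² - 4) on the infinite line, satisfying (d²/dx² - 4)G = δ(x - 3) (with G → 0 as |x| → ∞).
-\frac{e^{-2|x - 3|}}{4}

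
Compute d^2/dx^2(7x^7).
294 x^{5}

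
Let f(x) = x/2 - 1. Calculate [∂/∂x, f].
\frac{1}{2}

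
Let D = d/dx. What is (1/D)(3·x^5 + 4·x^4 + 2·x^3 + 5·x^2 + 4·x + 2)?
\frac{x^{6}}{2} + \frac{4 x^{5}}{5} + \frac{x^{4}}{2} + \frac{5 x^{3}}{3} + 2 x^{2} + 2 x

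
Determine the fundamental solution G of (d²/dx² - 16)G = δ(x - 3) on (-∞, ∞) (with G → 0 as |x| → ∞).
-\frac{e^{-4|x - 3|}}{8}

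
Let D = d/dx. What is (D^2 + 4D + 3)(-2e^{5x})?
- 96 e^{5 x}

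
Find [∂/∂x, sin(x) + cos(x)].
- \sin{\left(x \right)} + \cos{\left(x \right)}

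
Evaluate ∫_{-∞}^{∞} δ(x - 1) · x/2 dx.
\frac{1}{2}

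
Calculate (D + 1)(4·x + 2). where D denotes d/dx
4 x + 6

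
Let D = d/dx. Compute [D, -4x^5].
- 20 x^{4}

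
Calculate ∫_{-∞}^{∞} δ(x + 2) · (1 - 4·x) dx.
9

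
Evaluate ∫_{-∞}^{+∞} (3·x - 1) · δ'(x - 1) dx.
-3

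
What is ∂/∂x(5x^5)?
25 x^{4}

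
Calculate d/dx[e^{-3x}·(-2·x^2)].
2 x \left(3 x - 2\right) e^{- 3 x}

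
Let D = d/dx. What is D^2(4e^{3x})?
36 e^{3 x}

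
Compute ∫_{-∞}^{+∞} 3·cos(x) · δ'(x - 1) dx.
3 \sin{\left(1 \right)}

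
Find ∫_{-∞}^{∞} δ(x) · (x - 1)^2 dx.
1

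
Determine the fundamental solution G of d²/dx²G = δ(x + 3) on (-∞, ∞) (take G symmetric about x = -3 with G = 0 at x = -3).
\frac{|x + 3|}{2}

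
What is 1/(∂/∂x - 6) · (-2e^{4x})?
e^{4 x}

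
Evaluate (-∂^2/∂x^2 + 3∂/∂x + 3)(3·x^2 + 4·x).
9 x^{2} + 30 x + 6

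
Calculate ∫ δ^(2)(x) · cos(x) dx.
-1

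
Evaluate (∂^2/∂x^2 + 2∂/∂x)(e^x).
3 e^{x}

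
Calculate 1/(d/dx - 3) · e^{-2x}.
- \frac{e^{- 2 x}}{5}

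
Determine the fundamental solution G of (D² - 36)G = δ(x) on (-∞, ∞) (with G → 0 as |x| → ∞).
-\frac{e^{-6|x|}}{12}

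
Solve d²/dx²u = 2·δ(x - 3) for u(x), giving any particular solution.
|x - 3|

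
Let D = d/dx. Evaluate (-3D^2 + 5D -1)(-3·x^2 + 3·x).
3 x^{2} - 33 x + 33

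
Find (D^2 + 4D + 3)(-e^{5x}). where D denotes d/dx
- 48 e^{5 x}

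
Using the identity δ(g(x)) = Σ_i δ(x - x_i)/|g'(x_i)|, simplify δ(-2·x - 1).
\frac{\delta(x + 1/2)}{2}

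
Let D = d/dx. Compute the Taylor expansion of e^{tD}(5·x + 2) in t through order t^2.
5 t + 5 x + 2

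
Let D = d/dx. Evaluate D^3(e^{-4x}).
- 64 e^{- 4 x}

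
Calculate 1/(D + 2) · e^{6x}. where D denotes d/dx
\frac{e^{6 x}}{8}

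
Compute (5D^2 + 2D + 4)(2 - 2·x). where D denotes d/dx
4 - 8 x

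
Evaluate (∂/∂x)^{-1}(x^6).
\frac{x^{7}}{7}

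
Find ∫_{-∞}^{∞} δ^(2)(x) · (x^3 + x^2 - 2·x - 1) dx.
2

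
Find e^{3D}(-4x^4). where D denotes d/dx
- 4 x^{4} - 48 x^{3} - 216 x^{2} - 432 x - 324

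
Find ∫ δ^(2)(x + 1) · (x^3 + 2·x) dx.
-6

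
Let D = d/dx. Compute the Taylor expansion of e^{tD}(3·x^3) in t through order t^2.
3 x \left(3 t^{2} + 3 t x + x^{2}\right)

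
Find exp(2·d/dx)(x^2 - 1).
x^{2} + 4 x + 3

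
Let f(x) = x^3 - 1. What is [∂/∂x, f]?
3 x^{2}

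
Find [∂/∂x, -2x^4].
- 8 x^{3}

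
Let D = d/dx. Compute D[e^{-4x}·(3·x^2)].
6 x \left(1 - 2 x\right) e^{- 4 x}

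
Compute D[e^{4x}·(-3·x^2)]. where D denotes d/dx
6 x \left(- 2 x - 1\right) e^{4 x}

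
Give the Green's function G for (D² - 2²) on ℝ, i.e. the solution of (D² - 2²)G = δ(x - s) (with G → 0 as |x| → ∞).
-\frac{e^{-2|x-s|}}{4}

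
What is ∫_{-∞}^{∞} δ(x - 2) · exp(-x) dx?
e^{-2}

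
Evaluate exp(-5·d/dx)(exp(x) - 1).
e^{x - 5} - 1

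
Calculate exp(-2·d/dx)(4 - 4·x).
12 - 4 x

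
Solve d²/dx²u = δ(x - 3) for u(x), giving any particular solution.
\frac{|x - 3|}{2}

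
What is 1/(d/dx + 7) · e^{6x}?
\frac{e^{6 x}}{13}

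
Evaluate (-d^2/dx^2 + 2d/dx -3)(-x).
3 x - 2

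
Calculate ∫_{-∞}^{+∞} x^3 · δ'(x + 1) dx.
-3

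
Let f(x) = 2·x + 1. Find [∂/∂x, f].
2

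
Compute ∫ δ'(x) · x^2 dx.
0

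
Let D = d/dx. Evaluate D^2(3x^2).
6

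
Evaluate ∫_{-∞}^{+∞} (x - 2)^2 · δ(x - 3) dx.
1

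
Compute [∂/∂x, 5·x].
5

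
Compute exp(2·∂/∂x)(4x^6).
4 x^{6} + 48 x^{5} + 240 x^{4} + 640 x^{3} + 960 x^{2} + 768 x + 256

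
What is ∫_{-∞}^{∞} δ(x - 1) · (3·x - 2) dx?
1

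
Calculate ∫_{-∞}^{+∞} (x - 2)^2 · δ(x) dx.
4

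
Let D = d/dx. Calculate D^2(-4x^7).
- 168 x^{5}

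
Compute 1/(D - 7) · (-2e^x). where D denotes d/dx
\frac{e^{x}}{3}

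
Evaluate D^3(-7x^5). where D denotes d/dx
- 420 x^{2}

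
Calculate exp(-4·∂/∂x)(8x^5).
8 x^{5} - 160 x^{4} + 1280 x^{3} - 5120 x^{2} + 10240 x - 8192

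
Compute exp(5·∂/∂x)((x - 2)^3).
x^{3} + 9 x^{2} + 27 x + 27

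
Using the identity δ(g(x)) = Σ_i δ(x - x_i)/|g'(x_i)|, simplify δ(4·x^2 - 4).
\frac{\delta(x - 1) + \delta(x + 1)}{8}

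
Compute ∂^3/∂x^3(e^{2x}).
8 e^{2 x}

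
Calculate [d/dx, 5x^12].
60 x^{11}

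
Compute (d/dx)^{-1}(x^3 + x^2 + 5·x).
\frac{x^{4}}{4} + \frac{x^{3}}{3} + \frac{5 x^{2}}{2}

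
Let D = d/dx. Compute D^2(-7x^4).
- 84 x^{2}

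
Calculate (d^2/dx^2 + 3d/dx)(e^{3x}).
18 e^{3 x}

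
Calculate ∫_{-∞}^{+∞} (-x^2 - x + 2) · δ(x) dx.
2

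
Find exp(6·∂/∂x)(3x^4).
3 x^{4} + 72 x^{3} + 648 x^{2} + 2592 x + 3888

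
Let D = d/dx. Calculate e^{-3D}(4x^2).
4 x^{2} - 24 x + 36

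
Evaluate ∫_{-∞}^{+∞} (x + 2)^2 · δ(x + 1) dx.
1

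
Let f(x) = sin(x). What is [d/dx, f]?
\cos{\left(x \right)}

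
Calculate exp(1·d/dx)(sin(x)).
\sin{\left(x + 1 \right)}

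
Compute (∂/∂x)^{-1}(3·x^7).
\frac{3 x^{8}}{8}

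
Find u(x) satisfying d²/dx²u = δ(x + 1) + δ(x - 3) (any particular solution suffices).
\frac{|x + 1|}{2} + \frac{|x - 3|}{2}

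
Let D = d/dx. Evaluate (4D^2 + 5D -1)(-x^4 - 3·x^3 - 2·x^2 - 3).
x^{4} - 17 x^{3} - 91 x^{2} - 92 x - 13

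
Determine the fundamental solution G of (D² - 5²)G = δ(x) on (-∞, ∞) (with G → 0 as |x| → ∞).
-\frac{e^{-5|x|}}{10}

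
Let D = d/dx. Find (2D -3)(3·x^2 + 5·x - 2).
- 9 x^{2} - 3 x + 16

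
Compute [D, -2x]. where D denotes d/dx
-2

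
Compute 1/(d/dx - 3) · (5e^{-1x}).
- \frac{5 e^{- x}}{4}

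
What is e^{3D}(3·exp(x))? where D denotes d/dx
3 e^{x + 3}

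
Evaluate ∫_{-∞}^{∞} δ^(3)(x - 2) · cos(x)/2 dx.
- \frac{\sin{\left(2 \right)}}{2}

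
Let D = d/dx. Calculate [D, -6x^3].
- 18 x^{2}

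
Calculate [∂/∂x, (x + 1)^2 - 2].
2 x + 2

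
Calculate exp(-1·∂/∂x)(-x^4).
- x^{4} + 4 x^{3} - 6 x^{2} + 4 x - 1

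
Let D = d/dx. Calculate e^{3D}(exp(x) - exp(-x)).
2 \sinh{\left(x + 3 \right)}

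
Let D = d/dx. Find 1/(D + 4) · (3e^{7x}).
\frac{3 e^{7 x}}{11}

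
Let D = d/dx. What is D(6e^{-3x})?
- 18 e^{- 3 x}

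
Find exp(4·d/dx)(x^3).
x^{3} + 12 x^{2} + 48 x + 64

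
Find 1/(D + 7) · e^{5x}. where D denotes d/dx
\frac{e^{5 x}}{12}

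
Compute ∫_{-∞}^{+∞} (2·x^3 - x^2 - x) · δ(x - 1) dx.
0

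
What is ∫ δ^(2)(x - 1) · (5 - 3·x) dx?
0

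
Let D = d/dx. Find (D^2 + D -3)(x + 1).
- 3 x - 2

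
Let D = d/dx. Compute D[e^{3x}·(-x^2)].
x \left(- 3 x - 2\right) e^{3 x}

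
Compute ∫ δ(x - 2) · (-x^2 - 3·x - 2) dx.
-12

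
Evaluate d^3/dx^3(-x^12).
- 1320 x^{9}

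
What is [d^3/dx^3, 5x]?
15\frac{d^{2}}{dx^{2}}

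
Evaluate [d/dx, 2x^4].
8 x^{3}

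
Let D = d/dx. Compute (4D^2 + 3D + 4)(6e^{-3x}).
186 e^{- 3 x}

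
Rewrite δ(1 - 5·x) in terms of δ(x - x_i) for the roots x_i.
\frac{\delta(x - 1/5)}{5}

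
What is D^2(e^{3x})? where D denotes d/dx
9 e^{3 x}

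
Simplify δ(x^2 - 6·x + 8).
\frac{\delta(x - 2) + \delta(x - 4)}{2}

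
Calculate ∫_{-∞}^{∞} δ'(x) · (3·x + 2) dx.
-3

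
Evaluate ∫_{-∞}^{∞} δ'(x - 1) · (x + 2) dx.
-1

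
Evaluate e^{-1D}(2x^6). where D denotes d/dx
2 x^{6} - 12 x^{5} + 30 x^{4} - 40 x^{3} + 30 x^{2} - 12 x + 2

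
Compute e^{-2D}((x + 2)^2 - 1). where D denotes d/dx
x^{2} - 1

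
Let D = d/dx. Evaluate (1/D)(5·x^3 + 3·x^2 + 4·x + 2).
\frac{5 x^{4}}{4} + x^{3} + 2 x^{2} + 2 x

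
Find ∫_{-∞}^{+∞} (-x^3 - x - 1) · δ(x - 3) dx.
-31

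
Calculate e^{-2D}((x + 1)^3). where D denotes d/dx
x^{3} - 3 x^{2} + 3 x - 1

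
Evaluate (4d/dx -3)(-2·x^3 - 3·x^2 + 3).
6 x^{3} - 15 x^{2} - 24 x - 9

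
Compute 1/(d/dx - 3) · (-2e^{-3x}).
\frac{e^{- 3 x}}{3}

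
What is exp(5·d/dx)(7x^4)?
7 x^{4} + 140 x^{3} + 1050 x^{2} + 3500 x + 4375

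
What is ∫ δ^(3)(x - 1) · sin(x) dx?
\cos{\left(1 \right)}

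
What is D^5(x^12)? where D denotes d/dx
95040 x^{7}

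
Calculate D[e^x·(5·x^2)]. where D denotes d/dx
5 x \left(x + 2\right) e^{x}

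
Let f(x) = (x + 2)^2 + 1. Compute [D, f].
2 x + 4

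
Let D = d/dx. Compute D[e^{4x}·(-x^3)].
x^{2} \left(- 4 x - 3\right) e^{4 x}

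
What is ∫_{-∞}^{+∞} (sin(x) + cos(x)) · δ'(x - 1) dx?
- \cos{\left(1 \right)} + \sin{\left(1 \right)}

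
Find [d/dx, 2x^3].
6 x^{2}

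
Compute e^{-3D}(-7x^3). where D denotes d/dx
- 7 x^{3} + 63 x^{2} - 189 x + 189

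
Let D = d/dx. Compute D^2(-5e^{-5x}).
- 125 e^{- 5 x}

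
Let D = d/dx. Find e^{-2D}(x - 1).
x - 3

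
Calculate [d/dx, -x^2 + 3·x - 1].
3 - 2 x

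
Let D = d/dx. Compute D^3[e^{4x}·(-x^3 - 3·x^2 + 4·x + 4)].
\left(- 64 x^{3} - 336 x^{2} - 104 x + 370\right) e^{4 x}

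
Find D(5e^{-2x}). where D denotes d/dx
- 10 e^{- 2 x}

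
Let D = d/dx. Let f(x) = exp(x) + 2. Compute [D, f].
e^{x}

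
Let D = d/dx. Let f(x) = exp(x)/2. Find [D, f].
\frac{e^{x}}{2}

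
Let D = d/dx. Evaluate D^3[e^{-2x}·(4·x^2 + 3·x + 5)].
4 \left(- 8 x^{2} + 18 x - 13\right) e^{- 2 x}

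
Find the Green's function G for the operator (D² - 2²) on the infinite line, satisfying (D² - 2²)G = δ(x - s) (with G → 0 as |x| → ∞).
-\frac{e^{-2|x-s|}}{4}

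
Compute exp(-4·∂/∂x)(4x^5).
4 x^{5} - 80 x^{4} + 640 x^{3} - 2560 x^{2} + 5120 x - 4096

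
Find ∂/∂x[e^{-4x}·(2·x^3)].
x^{2} \left(6 - 8 x\right) e^{- 4 x}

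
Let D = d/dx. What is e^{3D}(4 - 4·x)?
- 4 x - 8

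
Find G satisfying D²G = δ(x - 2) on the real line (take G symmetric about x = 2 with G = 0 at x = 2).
\frac{|x - 2|}{2}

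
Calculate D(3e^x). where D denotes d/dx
3 e^{x}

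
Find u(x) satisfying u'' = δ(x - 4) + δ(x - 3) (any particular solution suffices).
\frac{|x - 4|}{2} + \frac{|x - 3|}{2}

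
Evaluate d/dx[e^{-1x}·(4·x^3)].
4 x^{2} \left(3 - x\right) e^{- x}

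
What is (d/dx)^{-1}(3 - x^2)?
- \frac{x^{3}}{3} + 3 x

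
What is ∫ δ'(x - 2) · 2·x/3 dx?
- \frac{2}{3}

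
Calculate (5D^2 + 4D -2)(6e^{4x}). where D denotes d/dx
564 e^{4 x}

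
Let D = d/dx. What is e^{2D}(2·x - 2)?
2 x + 2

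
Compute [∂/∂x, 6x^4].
24 x^{3}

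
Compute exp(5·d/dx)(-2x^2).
- 2 x^{2} - 20 x - 50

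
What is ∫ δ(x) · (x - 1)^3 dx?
-1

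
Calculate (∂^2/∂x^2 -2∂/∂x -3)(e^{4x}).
5 e^{4 x}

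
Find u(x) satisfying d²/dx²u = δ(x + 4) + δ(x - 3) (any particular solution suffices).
\frac{|x + 4|}{2} + \frac{|x - 3|}{2}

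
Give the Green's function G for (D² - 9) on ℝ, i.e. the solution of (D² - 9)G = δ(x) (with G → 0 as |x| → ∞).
-\frac{e^{-3|x|}}{6}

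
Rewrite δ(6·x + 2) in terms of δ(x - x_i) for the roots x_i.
\frac{\delta(x + 1/3)}{6}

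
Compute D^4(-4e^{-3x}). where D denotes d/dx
- 324 e^{- 3 x}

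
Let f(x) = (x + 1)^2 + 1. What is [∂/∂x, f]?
2 x + 2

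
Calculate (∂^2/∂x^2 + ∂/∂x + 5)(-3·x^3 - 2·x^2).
- 15 x^{3} - 19 x^{2} - 22 x - 4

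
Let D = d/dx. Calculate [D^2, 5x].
10D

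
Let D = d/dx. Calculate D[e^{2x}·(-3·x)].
\left(- 6 x - 3\right) e^{2 x}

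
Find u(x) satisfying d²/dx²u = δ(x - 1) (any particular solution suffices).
\frac{|x - 1|}{2}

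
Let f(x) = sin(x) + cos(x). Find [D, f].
- \sin{\left(x \right)} + \cos{\left(x \right)}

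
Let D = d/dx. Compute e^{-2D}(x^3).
x^{3} - 6 x^{2} + 12 x - 8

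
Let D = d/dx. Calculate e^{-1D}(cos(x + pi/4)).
\cos{\left(x - 1 + \frac{\pi}{4} \right)}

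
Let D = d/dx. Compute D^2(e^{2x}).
4 e^{2 x}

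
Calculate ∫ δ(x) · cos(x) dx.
1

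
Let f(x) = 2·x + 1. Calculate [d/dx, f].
2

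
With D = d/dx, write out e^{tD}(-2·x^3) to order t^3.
- 2 t^{3} - 6 t^{2} x - 6 t x^{2} - 2 x^{3}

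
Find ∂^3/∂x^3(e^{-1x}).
- e^{- x}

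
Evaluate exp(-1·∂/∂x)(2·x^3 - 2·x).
2 x \left(x^{2} - 3 x + 2\right)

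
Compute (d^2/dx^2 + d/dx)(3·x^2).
6 x + 6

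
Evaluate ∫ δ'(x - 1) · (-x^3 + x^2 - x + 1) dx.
2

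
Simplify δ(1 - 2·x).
\frac{\delta(x - 1/2)}{2}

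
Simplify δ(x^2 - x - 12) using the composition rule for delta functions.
\frac{\delta(x + 3) + \delta(x - 4)}{7}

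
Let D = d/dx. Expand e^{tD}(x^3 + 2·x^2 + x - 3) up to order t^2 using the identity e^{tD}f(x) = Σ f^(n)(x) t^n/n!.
t^{2} \left(3 x + 2\right) + t \left(3 x^{2} + 4 x + 1\right) + x^{3} + 2 x^{2} + x - 3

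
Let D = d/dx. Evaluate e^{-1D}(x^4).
x^{4} - 4 x^{3} + 6 x^{2} - 4 x + 1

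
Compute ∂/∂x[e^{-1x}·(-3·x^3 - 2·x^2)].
x \left(3 x^{2} - 7 x - 4\right) e^{- x}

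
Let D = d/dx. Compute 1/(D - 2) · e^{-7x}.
- \frac{e^{- 7 x}}{9}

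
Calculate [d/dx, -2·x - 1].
-2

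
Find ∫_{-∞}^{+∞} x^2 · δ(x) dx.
0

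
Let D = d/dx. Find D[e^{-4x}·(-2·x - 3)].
2 \left(4 x + 5\right) e^{- 4 x}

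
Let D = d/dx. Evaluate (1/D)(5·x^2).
\frac{5 x^{3}}{3}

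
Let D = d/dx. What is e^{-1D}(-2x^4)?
- 2 x^{4} + 8 x^{3} - 12 x^{2} + 8 x - 2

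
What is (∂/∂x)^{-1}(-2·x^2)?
- \frac{2 x^{3}}{3}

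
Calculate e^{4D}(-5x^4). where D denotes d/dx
- 5 x^{4} - 80 x^{3} - 480 x^{2} - 1280 x - 1280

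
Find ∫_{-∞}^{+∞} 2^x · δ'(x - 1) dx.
- \log{\left(4 \right)}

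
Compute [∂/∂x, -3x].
-3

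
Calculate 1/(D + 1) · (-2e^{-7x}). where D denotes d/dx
\frac{e^{- 7 x}}{3}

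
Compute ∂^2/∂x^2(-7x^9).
- 504 x^{7}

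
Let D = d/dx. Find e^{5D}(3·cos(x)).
3 \cos{\left(x + 5 \right)}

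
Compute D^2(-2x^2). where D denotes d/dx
-4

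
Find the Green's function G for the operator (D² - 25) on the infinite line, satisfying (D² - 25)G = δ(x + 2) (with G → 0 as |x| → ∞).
-\frac{e^{-5|x + 2|}}{10}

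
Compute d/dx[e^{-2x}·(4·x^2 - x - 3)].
\left(- 8 x^{2} + 10 x + 5\right) e^{- 2 x}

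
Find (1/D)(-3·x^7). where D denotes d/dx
- \frac{3 x^{8}}{8}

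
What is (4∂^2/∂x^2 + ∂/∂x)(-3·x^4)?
12 x^{2} \left(- x - 12\right)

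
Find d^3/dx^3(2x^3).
12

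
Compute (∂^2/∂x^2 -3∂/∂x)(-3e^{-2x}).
- 30 e^{- 2 x}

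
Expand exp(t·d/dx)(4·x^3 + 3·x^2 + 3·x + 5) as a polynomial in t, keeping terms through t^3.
4 t^{3} + t^{2} \left(12 x + 3\right) + 3 t \left(4 x^{2} + 2 x + 1\right) + 4 x^{3} + 3 x^{2} + 3 x + 5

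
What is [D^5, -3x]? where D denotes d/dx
-15D^{4}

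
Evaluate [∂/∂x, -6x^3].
- 18 x^{2}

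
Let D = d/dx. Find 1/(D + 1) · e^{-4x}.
- \frac{e^{- 4 x}}{3}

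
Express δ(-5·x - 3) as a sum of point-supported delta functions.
\frac{\delta(x + 3/5)}{5}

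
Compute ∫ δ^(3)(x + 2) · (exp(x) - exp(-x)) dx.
- 2 \cosh{\left(2 \right)}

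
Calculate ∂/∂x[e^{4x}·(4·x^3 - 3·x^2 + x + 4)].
\left(16 x^{3} - 2 x + 17\right) e^{4 x}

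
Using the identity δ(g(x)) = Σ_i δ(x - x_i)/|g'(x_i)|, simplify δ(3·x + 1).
\frac{\delta(x + 1/3)}{3}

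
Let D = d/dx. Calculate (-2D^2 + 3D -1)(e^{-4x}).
- 45 e^{- 4 x}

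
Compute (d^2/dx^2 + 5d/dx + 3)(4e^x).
36 e^{x}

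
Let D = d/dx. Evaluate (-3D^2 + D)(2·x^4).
8 x^{2} \left(x - 9\right)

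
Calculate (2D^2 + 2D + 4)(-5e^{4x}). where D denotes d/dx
- 220 e^{4 x}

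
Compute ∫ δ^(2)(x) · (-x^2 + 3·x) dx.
-2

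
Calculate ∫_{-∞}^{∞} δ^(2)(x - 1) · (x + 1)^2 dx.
2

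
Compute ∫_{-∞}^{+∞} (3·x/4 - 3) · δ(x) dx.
-3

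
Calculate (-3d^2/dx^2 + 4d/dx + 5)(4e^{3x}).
- 40 e^{3 x}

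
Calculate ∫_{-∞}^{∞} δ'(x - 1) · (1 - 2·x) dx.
2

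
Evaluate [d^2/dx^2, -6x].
-12\frac{d}{dx}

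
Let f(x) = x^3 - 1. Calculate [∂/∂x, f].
3 x^{2}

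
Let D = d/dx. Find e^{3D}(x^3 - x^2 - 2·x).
x^{3} + 8 x^{2} + 19 x + 12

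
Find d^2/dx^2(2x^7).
84 x^{5}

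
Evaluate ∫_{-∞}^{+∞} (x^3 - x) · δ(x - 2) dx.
6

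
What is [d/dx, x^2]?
2 x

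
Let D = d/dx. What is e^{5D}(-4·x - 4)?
- 4 x - 24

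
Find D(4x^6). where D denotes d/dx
24 x^{5}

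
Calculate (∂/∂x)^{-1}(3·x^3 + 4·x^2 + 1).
\frac{3 x^{4}}{4} + \frac{4 x^{3}}{3} + x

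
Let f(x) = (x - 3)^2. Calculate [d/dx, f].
2 x - 6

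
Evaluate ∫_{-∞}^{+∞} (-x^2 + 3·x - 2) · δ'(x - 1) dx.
-1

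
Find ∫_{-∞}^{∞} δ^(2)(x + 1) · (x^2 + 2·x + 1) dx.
2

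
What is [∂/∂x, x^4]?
4 x^{3}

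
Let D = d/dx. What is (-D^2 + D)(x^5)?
5 x^{3} \left(x - 4\right)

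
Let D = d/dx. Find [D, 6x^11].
66 x^{10}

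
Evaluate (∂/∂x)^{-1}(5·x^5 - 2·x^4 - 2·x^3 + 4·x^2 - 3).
\frac{5 x^{6}}{6} - \frac{2 x^{5}}{5} - \frac{x^{4}}{2} + \frac{4 x^{3}}{3} - 3 x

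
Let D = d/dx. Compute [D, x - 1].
1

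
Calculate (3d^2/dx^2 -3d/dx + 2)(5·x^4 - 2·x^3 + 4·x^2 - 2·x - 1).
10 x^{4} - 64 x^{3} + 206 x^{2} - 64 x + 28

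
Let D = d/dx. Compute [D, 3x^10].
30 x^{9}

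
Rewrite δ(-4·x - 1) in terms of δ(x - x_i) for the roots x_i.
\frac{\delta(x + 1/4)}{4}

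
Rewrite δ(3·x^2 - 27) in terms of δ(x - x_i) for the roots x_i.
\frac{\delta(x - 3) + \delta(x + 3)}{18}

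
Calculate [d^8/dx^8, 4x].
32\frac{d^{7}}{dx^{7}}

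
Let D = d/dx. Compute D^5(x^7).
2520 x^{2}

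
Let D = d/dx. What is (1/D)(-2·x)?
- x^{2}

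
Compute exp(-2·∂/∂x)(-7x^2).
- 7 x^{2} + 28 x - 28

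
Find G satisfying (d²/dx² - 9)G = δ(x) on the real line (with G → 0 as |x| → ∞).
-\frac{e^{-3|x|}}{6}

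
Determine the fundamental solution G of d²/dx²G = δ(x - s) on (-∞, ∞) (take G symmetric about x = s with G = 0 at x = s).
\frac{|x - s|}{2}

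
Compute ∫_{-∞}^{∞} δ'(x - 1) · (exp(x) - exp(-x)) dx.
- 2 \cosh{\left(1 \right)}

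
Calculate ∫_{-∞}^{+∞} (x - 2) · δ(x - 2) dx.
0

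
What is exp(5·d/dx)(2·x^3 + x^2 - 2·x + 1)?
2 x^{3} + 31 x^{2} + 158 x + 266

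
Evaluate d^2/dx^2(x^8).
56 x^{6}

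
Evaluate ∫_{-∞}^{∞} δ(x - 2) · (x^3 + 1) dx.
9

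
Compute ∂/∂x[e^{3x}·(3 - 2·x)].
\left(7 - 6 x\right) e^{3 x}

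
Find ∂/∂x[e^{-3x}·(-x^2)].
x \left(3 x - 2\right) e^{- 3 x}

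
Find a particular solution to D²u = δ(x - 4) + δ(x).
\frac{|x - 4|}{2} + \frac{|x|}{2}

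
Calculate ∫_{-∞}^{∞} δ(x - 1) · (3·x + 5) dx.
8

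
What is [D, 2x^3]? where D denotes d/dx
6 x^{2}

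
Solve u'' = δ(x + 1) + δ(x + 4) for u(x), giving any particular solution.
\frac{|x + 1|}{2} + \frac{|x + 4|}{2}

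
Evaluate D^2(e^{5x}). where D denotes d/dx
25 e^{5 x}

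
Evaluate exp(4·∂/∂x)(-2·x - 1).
- 2 x - 9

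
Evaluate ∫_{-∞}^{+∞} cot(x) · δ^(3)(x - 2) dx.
6 \cot^{4}{\left(2 \right)} + 8 \cot^{2}{\left(2 \right)} + 2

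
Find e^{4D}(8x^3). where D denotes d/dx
8 x^{3} + 96 x^{2} + 384 x + 512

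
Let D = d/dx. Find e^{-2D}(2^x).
2^{x - 2}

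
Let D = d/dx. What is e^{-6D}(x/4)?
\frac{x}{4} - \frac{3}{2}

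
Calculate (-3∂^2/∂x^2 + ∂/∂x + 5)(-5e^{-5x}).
375 e^{- 5 x}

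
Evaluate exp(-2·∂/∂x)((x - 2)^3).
x^{3} - 12 x^{2} + 48 x - 64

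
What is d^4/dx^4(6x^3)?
0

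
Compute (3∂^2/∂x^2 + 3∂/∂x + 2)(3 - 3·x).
- 6 x - 3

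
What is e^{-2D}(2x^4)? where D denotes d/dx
2 x^{4} - 16 x^{3} + 48 x^{2} - 64 x + 32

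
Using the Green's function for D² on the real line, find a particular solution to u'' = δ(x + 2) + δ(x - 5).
\frac{|x + 2|}{2} + \frac{|x - 5|}{2}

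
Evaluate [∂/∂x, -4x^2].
- 8 x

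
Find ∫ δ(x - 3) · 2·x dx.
6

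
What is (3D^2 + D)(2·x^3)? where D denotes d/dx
6 x \left(x + 6\right)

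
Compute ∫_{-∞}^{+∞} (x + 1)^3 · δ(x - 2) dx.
27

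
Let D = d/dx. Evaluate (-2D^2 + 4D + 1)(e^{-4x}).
- 47 e^{- 4 x}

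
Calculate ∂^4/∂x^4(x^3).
0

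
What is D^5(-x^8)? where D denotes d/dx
- 6720 x^{3}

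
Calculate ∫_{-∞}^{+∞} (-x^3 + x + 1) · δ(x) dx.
1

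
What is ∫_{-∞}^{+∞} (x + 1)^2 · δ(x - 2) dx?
9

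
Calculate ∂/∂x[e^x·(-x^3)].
x^{2} \left(- x - 3\right) e^{x}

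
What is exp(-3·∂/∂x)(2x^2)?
2 x^{2} - 12 x + 18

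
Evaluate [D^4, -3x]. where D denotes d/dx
-12D^{3}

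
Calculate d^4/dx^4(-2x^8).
- 3360 x^{4}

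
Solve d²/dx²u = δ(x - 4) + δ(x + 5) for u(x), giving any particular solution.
\frac{|x - 4|}{2} + \frac{|x + 5|}{2}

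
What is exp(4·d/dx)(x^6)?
x^{6} + 24 x^{5} + 240 x^{4} + 1280 x^{3} + 3840 x^{2} + 6144 x + 4096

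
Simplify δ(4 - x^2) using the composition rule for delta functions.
\frac{\delta(x - 2) + \delta(x + 2)}{4}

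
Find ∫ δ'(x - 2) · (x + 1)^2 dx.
-6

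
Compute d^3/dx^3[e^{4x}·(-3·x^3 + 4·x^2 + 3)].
\left(- 192 x^{3} - 176 x^{2} + 168 x + 270\right) e^{4 x}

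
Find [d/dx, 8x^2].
16 x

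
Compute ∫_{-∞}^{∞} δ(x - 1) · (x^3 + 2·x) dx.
3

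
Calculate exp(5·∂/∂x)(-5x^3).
- 5 x^{3} - 75 x^{2} - 375 x - 625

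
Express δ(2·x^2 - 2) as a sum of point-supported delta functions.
\frac{\delta(x - 1) + \delta(x + 1)}{4}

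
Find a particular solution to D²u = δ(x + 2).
\frac{|x + 2|}{2}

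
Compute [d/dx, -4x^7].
- 28 x^{6}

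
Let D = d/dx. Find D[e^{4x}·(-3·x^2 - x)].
\left(- 12 x^{2} - 10 x - 1\right) e^{4 x}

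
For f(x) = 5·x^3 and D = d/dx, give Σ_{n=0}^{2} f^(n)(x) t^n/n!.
5 x \left(3 t^{2} + 3 t x + x^{2}\right)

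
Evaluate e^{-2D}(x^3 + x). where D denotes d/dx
x^{3} - 6 x^{2} + 13 x - 10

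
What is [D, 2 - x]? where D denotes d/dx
-1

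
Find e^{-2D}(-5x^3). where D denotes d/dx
- 5 x^{3} + 30 x^{2} - 60 x + 40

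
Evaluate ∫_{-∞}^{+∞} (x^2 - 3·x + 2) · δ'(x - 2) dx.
-1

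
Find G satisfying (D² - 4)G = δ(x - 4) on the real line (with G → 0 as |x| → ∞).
-\frac{e^{-2|x - 4|}}{4}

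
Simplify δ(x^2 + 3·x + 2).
\frac{\delta(x + 2) + \delta(x + 1)}{1}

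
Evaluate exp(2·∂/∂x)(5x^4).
5 x^{4} + 40 x^{3} + 120 x^{2} + 160 x + 80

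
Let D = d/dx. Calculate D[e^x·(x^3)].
x^{2} \left(x + 3\right) e^{x}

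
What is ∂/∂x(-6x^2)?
- 12 x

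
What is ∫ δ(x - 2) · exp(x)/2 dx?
\frac{e^{2}}{2}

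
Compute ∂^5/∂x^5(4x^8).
26880 x^{3}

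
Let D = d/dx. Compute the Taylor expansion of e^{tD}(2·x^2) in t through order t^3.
2 t^{2} + 4 t x + 2 x^{2}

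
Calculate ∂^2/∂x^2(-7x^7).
- 294 x^{5}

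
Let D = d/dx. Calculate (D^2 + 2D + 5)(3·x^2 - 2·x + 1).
15 x^{2} + 2 x + 7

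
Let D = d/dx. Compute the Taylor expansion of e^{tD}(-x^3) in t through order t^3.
- t^{3} - 3 t^{2} x - 3 t x^{2} - x^{3}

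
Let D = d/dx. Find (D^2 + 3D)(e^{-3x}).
0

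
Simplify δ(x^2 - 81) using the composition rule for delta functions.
\frac{\delta(x - 9) + \delta(x + 9)}{18}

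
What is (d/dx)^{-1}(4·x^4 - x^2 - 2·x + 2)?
\frac{4 x^{5}}{5} - \frac{x^{3}}{3} - x^{2} + 2 x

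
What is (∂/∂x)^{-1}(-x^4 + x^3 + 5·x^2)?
- \frac{x^{5}}{5} + \frac{x^{4}}{4} + \frac{5 x^{3}}{3}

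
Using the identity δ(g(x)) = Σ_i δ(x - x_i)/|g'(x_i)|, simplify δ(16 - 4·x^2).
\frac{\delta(x - 2) + \delta(x + 2)}{16}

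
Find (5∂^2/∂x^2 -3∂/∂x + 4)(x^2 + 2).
4 x^{2} - 6 x + 18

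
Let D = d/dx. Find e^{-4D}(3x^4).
3 x^{4} - 48 x^{3} + 288 x^{2} - 768 x + 768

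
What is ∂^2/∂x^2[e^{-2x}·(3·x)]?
12 \left(x - 1\right) e^{- 2 x}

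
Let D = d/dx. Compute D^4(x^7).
840 x^{3}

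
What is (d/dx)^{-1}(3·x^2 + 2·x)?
x^{3} + x^{2}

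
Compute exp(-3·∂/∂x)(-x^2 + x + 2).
- x^{2} + 7 x - 10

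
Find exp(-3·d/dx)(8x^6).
8 x^{6} - 144 x^{5} + 1080 x^{4} - 4320 x^{3} + 9720 x^{2} - 11664 x + 5832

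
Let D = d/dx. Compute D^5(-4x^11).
- 221760 x^{6}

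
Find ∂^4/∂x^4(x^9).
3024 x^{5}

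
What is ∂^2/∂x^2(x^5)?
20 x^{3}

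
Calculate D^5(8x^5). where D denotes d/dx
960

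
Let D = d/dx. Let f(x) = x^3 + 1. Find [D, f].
3 x^{2}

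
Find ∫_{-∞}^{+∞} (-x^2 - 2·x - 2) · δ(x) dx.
-2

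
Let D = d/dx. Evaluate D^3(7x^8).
2352 x^{5}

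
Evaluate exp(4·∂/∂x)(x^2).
x^{2} + 8 x + 16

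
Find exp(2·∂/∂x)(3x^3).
3 x^{3} + 18 x^{2} + 36 x + 24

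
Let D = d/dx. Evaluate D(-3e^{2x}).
- 6 e^{2 x}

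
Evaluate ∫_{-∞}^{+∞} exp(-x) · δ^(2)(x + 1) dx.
e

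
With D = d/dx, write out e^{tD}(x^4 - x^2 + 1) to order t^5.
t^{4} + 4 t^{3} x + t^{2} \left(6 x^{2} - 1\right) + 2 t x \left(2 x^{2} - 1\right) + x^{4} - x^{2} + 1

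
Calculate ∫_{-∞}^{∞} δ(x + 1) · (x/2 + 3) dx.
\frac{5}{2}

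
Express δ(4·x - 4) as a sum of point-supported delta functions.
\frac{\delta(x - 1)}{4}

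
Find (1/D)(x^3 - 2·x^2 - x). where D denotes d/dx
\frac{x^{4}}{4} - \frac{2 x^{3}}{3} - \frac{x^{2}}{2}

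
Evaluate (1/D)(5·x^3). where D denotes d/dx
\frac{5 x^{4}}{4}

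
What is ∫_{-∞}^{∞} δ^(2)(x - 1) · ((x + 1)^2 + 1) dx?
2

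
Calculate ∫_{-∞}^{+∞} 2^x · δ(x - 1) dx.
2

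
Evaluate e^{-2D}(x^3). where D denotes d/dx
x^{3} - 6 x^{2} + 12 x - 8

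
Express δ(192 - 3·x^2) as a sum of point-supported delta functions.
\frac{\delta(x - 8) + \delta(x + 8)}{48}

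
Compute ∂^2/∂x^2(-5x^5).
- 100 x^{3}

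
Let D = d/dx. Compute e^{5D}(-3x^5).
- 3 x^{5} - 75 x^{4} - 750 x^{3} - 3750 x^{2} - 9375 x - 9375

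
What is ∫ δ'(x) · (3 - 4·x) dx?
4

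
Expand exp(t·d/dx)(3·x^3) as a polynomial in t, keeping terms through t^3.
3 t^{3} + 9 t^{2} x + 9 t x^{2} + 3 x^{3}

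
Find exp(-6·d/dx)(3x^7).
3 x^{7} - 126 x^{6} + 2268 x^{5} - 22680 x^{4} + 136080 x^{3} - 489888 x^{2} + 979776 x - 839808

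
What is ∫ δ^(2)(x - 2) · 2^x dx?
4 \log{\left(2 \right)}^{2}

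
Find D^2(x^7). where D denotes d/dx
42 x^{5}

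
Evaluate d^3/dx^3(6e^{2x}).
48 e^{2 x}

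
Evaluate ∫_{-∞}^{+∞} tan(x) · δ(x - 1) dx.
\tan{\left(1 \right)}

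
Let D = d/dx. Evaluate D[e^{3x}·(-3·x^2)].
3 x \left(- 3 x - 2\right) e^{3 x}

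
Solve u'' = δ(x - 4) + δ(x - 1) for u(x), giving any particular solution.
\frac{|x - 4|}{2} + \frac{|x - 1|}{2}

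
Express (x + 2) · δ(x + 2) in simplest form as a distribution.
0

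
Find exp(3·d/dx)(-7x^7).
- 7 x^{7} - 147 x^{6} - 1323 x^{5} - 6615 x^{4} - 19845 x^{3} - 35721 x^{2} - 35721 x - 15309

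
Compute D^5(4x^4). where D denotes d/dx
0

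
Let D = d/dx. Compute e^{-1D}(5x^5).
5 x^{5} - 25 x^{4} + 50 x^{3} - 50 x^{2} + 25 x - 5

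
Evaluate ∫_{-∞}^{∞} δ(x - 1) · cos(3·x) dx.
\cos{\left(3 \right)}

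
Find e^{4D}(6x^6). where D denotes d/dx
6 x^{6} + 144 x^{5} + 1440 x^{4} + 7680 x^{3} + 23040 x^{2} + 36864 x + 24576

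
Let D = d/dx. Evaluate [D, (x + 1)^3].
3 \left(x + 1\right)^{2}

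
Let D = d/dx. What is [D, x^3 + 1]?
3 x^{2}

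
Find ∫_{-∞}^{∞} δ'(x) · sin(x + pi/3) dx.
- \frac{1}{2}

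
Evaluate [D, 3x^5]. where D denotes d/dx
15 x^{4}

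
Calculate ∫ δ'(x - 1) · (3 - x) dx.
1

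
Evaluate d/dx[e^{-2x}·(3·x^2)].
6 x \left(1 - x\right) e^{- 2 x}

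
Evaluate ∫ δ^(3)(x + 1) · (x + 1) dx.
0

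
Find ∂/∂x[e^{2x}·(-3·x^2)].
6 x \left(- x - 1\right) e^{2 x}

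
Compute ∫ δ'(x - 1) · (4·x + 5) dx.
-4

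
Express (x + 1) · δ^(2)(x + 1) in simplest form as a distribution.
-2\delta'(x + 1)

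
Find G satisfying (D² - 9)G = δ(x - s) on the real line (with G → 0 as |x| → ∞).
-\frac{e^{-3|x-s|}}{6}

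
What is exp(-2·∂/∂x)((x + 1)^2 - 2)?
x^{2} - 2 x - 1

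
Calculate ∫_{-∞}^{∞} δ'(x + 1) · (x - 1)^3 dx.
-12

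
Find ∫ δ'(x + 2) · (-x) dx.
1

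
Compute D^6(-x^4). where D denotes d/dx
0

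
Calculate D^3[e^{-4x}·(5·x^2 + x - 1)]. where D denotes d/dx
8 \left(- 40 x^{2} + 52 x - 1\right) e^{- 4 x}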